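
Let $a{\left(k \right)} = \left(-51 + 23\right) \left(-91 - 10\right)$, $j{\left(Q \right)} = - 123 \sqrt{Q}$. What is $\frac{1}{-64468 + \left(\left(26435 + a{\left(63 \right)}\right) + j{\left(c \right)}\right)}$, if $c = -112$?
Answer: $\frac{i}{3 \left(- 11735 i + 164 \sqrt{7}\right)} \approx -2.8366 \cdot 10^{-5} + 1.0488 \cdot 10^{-6} i$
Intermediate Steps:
$a{\left(k \right)} = 2828$ ($a{\left(k \right)} = \left(-28\right) \left(-101\right) = 2828$)
$\frac{1}{-64468 + \left(\left(26435 + a{\left(63 \right)}\right) + j{\left(c \right)}\right)} = \frac{1}{-64468 + \left(\left(26435 + 2828\right) - 123 \sqrt{-112}\right)} = \frac{1}{-64468 + \left(29263 - 123 \cdot 4 i \sqrt{7}\right)} = \frac{1}{-64468 + \left(29263 - 492 i \sqrt{7}\right)} = \frac{1}{-35205 - 492 i \sqrt{7}}$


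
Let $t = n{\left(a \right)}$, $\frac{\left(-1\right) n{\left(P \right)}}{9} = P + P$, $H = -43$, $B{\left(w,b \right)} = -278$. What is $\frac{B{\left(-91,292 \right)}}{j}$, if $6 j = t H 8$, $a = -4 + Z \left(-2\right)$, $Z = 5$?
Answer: $\frac{139}{7224} \approx 0.019241$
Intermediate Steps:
$a = -14$ ($a = -4 + 5 \left(-2\right) = -4 - 10 = -14$)
$n{\left(P \right)} = - 18 P$ ($n{\left(P \right)} = - 9 \left(P + P\right) = - 9 \cdot 2 P = - 18 P$)
$t = 252$ ($t = \left(-18\right) \left(-14\right) = 252$)
$j = -14448$ ($j = \frac{252 \left(-43\right) 8}{6} = \frac{\left(-10836\right) 8}{6} = \frac{1}{6} \left(-86688\right) = -14448$)
$\frac{B{\left(-91,292 \right)}}{j} = - \frac{278}{-14448} = \left(-278\right) \left(- \frac{1}{14448}\right) = \frac{139}{7224}$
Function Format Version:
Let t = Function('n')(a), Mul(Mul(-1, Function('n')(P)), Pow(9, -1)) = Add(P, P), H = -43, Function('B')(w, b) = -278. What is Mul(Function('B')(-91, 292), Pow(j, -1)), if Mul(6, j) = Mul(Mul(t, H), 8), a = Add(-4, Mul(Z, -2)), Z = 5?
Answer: Rational(139, 7224) ≈ 0.019241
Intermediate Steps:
a = -14 (a = Add(-4, Mul(5, -2)) = Add(-4, -10) = -14)
Function('n')(P) = Mul(-18, P) (Function('n')(P) = Mul(-9, Add(P, P)) = Mul(-9, Mul(2, P)) = Mul(-18, P))
t = 252 (t = Mul(-18, -14) = 252)
j = -14448 (j = Mul(Rational(1, 6), Mul(Mul(252, -43), 8)) = Mul(Rational(1, 6), Mul(-10836, 8)) = Mul(Rational(1, 6), -86688) = -14448)
Mul(Function('B')(-91, 292), Pow(j, -1)) = Mul(-278, Pow(-14448, -1)) = Mul(-278, Rational(-1, 14448)) = Rational(139, 7224)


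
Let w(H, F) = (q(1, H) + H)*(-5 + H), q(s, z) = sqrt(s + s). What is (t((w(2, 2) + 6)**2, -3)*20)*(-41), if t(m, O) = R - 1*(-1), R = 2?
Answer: -2460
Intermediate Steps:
q(s, z) = sqrt(2)*sqrt(s) (q(s, z) = sqrt(2*s) = sqrt(2)*sqrt(s))
w(H, F) = (-5 + H)*(H + sqrt(2)) (w(H, F) = (sqrt(2)*sqrt(1) + H)*(-5 + H) = (sqrt(2)*1 + H)*(-5 + H) = (sqrt(2) + H)*(-5 + H) = (H + sqrt(2))*(-5 + H) = (-5 + H)*(H + sqrt(2)))
t(m, O) = 3 (t(m, O) = 2 - 1*(-1) = 2 + 1 = 3)
(t((w(2, 2) + 6)**2, -3)*20)*(-41) = (3*20)*(-41) = 60*(-41) = -2460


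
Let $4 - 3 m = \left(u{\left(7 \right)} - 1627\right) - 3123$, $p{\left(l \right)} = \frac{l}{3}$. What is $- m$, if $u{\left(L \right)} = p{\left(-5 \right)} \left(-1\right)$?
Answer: $- \frac{14257}{9} \approx -1584.1$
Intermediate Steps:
$p{\left(l \right)} = \frac{l}{3}$ ($p{\left(l \right)} = l \frac{1}{3} = \frac{l}{3}$)
$u{\left(L \right)} = \frac{5}{3}$ ($u{\left(L \right)} = \frac{1}{3} \left(-5\right) \left(-1\right) = \left(- \frac{5}{3}\right) \left(-1\right) = \frac{5}{3}$)
$m = \frac{14257}{9}$ ($m = \frac{4}{3} - \frac{\left(\frac{5}{3} - 1627\right) - 3123}{3} = \frac{4}{3} - \frac{- \frac{4876}{3} - 3123}{3} = \frac{4}{3} - - \frac{14245}{9} = \frac{4}{3} + \frac{14245}{9} = \frac{14257}{9} \approx 1584.1$)
$- m = \left(-1\right) \frac{14257}{9} = - \frac{14257}{9}$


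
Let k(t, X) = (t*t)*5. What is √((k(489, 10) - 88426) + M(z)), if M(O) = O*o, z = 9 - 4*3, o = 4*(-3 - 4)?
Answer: √1107263 ≈ 1052.3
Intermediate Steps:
k(t, X) = 5*t² (k(t, X) = t²*5 = 5*t²)
o = -28 (o = 4*(-7) = -28)
z = -3 (z = 9 - 12 = -3)
M(O) = -28*O (M(O) = O*(-28) = -28*O)
√((k(489, 10) - 88426) + M(z)) = √((5*489² - 88426) - 28*(-3)) = √((5*239121 - 88426) + 84) = √((1195605 - 88426) + 84) = √(1107179 + 84) = √1107263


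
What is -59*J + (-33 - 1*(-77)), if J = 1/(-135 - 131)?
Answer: 11763/266 ≈ 44.222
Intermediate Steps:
J = -1/266 (J = 1/(-266) = -1/266 ≈ -0.0037594)
-59*J + (-33 - 1*(-77)) = -59*(-1/266) + (-33 - 1*(-77)) = 59/266 + (-33 + 77) = 59/266 + 44 = 11763/266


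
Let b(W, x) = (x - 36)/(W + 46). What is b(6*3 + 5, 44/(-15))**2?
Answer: 341056/1071225 ≈ 0.31838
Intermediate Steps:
b(W, x) = (-36 + x)/(46 + W)
b(6*3 + 5, 44/(-15))**2 = ((-36 + 44/(-15))/(46 + (6*3 + 5)))**2 = ((-36 + 44*(-1/15))/(46 + (18 + 5)))**2 = ((-36 - 44/15)/(46 + 23))**2 = (-584/15/69)**2 = ((1/69)*(-584/15))**2 = (-584/1035)**2 = 341056/1071225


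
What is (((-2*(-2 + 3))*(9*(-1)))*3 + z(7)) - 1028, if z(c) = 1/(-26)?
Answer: -25325/26 ≈ -974.04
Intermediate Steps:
z(c) = -1/26
(((-2*(-2 + 3))*(9*(-1)))*3 + z(7)) - 1028 = (((-2*(-2 + 3))*(9*(-1)))*3 - 1/26) - 1028 = ((-2*1*(-9))*3 - 1/26) - 1028 = (-2*(-9)*3 - 1/26) - 1028 = (18*3 - 1/26) - 1028 = (54 - 1/26) - 1028 = 1403/26 - 1028 = -25325/26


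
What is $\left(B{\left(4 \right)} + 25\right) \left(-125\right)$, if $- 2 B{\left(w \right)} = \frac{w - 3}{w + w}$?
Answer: $- \frac{49875}{16} \approx -3117.2$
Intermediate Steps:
$B{\left(w \right)} = - \frac{-3 + w}{4 w}$ ($B{\left(w \right)} = - \frac{\left(w - 3\right) \frac{1}{w + w}}{2} = - \frac{\left(-3 + w\right) \frac{1}{2 w}}{2} = - \frac{\frac{1}{2} \frac{1}{w} \left(-3 + w\right)}{2} = - \frac{-3 + w}{4 w}$)
$\left(B{\left(4 \right)} + 25\right) \left(-125\right) = \left(\frac{3 - 4}{4 \cdot 4} + 25\right) \left(-125\right) = \left(\frac{1}{4} \cdot \frac{1}{4} \left(3 - 4\right) + 25\right) \left(-125\right) = \left(\frac{1}{4} \cdot \frac{1}{4} \left(-1\right) + 25\right) \left(-125\right) = \left(- \frac{1}{16} + 25\right) \left(-125\right) = \frac{399}{16} \left(-125\right) = - \frac{49875}{16}$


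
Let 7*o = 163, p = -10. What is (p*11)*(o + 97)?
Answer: -92620/7 ≈ -13231.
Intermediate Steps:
o = 163/7 (o = (1/7)*163 = 163/7 ≈ 23.286)
(p*11)*(o + 97) = (-10*11)*(163/7 + 97) = -110*842/7 = -92620/7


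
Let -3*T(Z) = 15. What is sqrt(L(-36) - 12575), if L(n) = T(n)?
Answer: 2*I*sqrt(3145) ≈ 112.16*I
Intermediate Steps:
T(Z) = -5 (T(Z) = -1/3*15 = -5)
L(n) = -5
sqrt(L(-36) - 12575) = sqrt(-5 - 12575) = sqrt(-12580) = 2*I*sqrt(3145)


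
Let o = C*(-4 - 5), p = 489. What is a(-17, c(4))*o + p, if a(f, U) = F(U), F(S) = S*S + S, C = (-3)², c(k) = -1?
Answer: 489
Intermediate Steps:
C = 9
F(S) = S + S² (F(S) = S² + S = S + S²)
a(f, U) = U*(1 + U)
o = -81 (o = 9*(-4 - 5) = 9*(-9) = -81)
a(-17, c(4))*o + p = -(1 - 1)*(-81) + 489 = -1*0*(-81) + 489 = 0*(-81) + 489 = 0 + 489 = 489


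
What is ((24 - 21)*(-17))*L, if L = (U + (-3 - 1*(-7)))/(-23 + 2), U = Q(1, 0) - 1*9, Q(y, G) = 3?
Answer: -34/7 ≈ -4.8571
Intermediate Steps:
U = -6 (U = 3 - 1*9 = 3 - 9 = -6)
L = 2/21 (L = (-6 + (-3 - 1*(-7)))/(-23 + 2) = (-6 + (-3 + 7))/(-21) = (-6 + 4)*(-1/21) = -2*(-1/21) = 2/21 ≈ 0.095238)
((24 - 21)*(-17))*L = ((24 - 21)*(-17))*(2/21) = (3*(-17))*(2/21) = -51*2/21 = -34/7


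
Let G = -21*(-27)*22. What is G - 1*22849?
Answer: -10375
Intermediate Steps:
G = 12474 (G = 567*22 = 12474)
G - 1*22849 = 12474 - 1*22849 = 12474 - 22849 = -10375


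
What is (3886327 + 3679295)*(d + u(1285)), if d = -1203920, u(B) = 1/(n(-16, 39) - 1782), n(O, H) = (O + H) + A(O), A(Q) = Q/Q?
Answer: -2668762267265257/293 ≈ -9.1084e+12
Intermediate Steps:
A(Q) = 1
n(O, H) = 1 + H + O (n(O, H) = (O + H) + 1 = (H + O) + 1 = 1 + H + O)
u(B) = -1/1758 (u(B) = 1/((1 + 39 - 16) - 1782) = 1/(24 - 1782) = 1/(-1758) = -1/1758)
(3886327 + 3679295)*(d + u(1285)) = (3886327 + 3679295)*(-1203920 - 1/1758) = 7565622*(-2116491361/1758) = -2668762267265257/293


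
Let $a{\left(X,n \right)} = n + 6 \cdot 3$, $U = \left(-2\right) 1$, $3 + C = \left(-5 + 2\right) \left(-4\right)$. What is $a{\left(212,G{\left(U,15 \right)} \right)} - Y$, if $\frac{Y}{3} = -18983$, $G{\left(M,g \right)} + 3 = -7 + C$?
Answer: $56966$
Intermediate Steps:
$C = 9$ ($C = -3 + \left(-5 + 2\right) \left(-4\right) = -3 - -12 = -3 + 12 = 9$)
$U = -2$
$G{\left(M,g \right)} = -1$ ($G{\left(M,g \right)} = -3 + \left(-7 + 9\right) = -3 + 2 = -1$)
$Y = -56949$ ($Y = 3 \left(-18983\right) = -56949$)
$a{\left(X,n \right)} = 18 + n$ ($a{\left(X,n \right)} = n + 18 = 18 + n$)
$a{\left(212,G{\left(U,15 \right)} \right)} - Y = \left(18 - 1\right) - -56949 = 17 + 56949 = 56966$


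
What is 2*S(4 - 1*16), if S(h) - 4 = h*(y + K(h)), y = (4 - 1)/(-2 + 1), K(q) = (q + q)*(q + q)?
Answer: -13744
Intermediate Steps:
K(q) = 4*q² (K(q) = (2*q)*(2*q) = 4*q²)
y = -3 (y = 3/(-1) = 3*(-1) = -3)
S(h) = 4 + h*(-3 + 4*h²)
2*S(4 - 1*16) = 2*(4 - 3*(4 - 1*16) + 4*(4 - 1*16)³) = 2*(4 - 3*(4 - 16) + 4*(4 - 16)³) = 2*(4 - 3*(-12) + 4*(-12)³) = 2*(4 + 36 + 4*(-1728)) = 2*(4 + 36 - 6912) = 2*(-6872) = -13744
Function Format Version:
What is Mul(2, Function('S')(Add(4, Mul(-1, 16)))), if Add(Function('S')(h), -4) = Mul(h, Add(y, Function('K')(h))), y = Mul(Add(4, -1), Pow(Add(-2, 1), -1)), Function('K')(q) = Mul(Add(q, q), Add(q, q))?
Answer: -13744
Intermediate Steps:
Function('K')(q) = Mul(4, Pow(q, 2)) (Function('K')(q) = Mul(Mul(2, q), Mul(2, q)) = Mul(4, Pow(q, 2)))
y = -3 (y = Mul(3, Pow(-1, -1)) = Mul(3, -1) = -3)
Function('S')(h) = Add(4, Mul(h, Add(-3, Mul(4, Pow(h, 2)))))
Mul(2, Function('S')(Add(4, Mul(-1, 16)))) = Mul(2, Add(4, Mul(-3, Add(4, Mul(-1, 16))), Mul(4, Pow(Add(4, Mul(-1, 16)), 3)))) = Mul(2, Add(4, Mul(-3, Add(4, -16)), Mul(4, Pow(Add(4, -16), 3)))) = Mul(2, Add(4, Mul(-3, -12), Mul(4, Pow(-12, 3)))) = Mul(2, Add(4, 36, Mul(4, -1728))) = Mul(2, Add(4, 36, -6912)) = Mul(2, -6872) = -13744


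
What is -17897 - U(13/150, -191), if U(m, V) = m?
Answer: -2684563/150 ≈ -17897.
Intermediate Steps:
-17897 - U(13/150, -191) = -17897 - 13/150 = -2684563/150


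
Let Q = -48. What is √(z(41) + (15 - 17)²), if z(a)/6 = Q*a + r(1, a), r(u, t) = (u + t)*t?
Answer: 8*I*√23 ≈ 38.367*I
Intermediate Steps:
r(u, t) = t*(t + u) (r(u, t) = (t + u)*t = t*(t + u))
z(a) = -288*a + 6*a*(1 + a) (z(a) = 6*(-48*a + a*(a + 1)) = 6*(-48*a + a*(1 + a)) = -288*a + 6*a*(1 + a))
√(z(41) + (15 - 17)²) = √(6*41*(-47 + 41) + (15 - 17)²) = √(6*41*(-6) + (-2)²) = √(-1476 + 4) = √(-1472) = 8*I*√23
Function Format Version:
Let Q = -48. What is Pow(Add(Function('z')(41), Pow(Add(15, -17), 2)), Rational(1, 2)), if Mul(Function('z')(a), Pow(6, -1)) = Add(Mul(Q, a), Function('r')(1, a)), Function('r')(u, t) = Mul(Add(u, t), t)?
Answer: Mul(8, I, Pow(23, Rational(1, 2))) ≈ Mul(38.367, I)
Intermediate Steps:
Function('r')(u, t) = Mul(t, Add(t, u)) (Function('r')(u, t) = Mul(Add(t, u), t) = Mul(t, Add(t, u)))
Function('z')(a) = Add(Mul(-288, a), Mul(6, a, Add(1, a))) (Function('z')(a) = Mul(6, Add(Mul(-48, a), Mul(a, Add(a, 1)))) = Mul(6, Add(Mul(-48, a), Mul(a, Add(1, a)))) = Add(Mul(-288, a), Mul(6, a, Add(1, a))))
Pow(Add(Function('z')(41), Pow(Add(15, -17), 2)), Rational(1, 2)) = Pow(Add(Mul(6, 41, Add(-47, 41)), Pow(Add(15, -17), 2)), Rational(1, 2)) = Pow(Add(Mul(6, 41, -6), Pow(-2, 2)), Rational(1, 2)) = Pow(Add(-1476, 4), Rational(1, 2)) = Pow(-1472, Rational(1, 2)) = Mul(8, I, Pow(23, Rational(1, 2)))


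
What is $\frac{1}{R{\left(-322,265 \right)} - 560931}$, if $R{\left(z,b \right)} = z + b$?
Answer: $- \frac{1}{560988} \approx -1.7826 \cdot 10^{-6}$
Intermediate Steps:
$R{\left(z,b \right)} = b + z$
$\frac{1}{R{\left(-322,265 \right)} - 560931} = \frac{1}{\left(265 - 322\right) - 560931} = \frac{1}{-57 - 560931} = \frac{1}{-560988} = - \frac{1}{560988}$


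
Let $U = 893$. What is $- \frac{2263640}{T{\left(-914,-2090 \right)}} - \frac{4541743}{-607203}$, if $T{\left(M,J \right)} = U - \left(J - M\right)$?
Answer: $- \frac{1365092132653}{1256303007} \approx -1086.6$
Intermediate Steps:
$T{\left(M,J \right)} = 893 + M - J$ ($T{\left(M,J \right)} = 893 - \left(J - M\right) = 893 + M - J$)
$- \frac{2263640}{T{\left(-914,-2090 \right)}} - \frac{4541743}{-607203} = - \frac{2263640}{893 - 914 - -2090} - \frac{4541743}{-607203} = - \frac{2263640}{893 - 914 + 2090} - - \frac{4541743}{607203} = - \frac{2263640}{2069} + \frac{4541743}{607203} = - \frac{1365092132653}{1256303007}$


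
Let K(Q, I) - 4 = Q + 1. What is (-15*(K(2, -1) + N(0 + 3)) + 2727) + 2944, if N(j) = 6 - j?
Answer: 5521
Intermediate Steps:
K(Q, I) = 5 + Q (K(Q, I) = 4 + (Q + 1) = 4 + (1 + Q) = 5 + Q)
(-15*(K(2, -1) + N(0 + 3)) + 2727) + 2944 = (-15*((5 + 2) + (6 - (0 + 3))) + 2727) + 2944 = (-15*(7 + (6 - 1*3)) + 2727) + 2944 = (-15*(7 + (6 - 3)) + 2727) + 2944 = (-15*(7 + 3) + 2727) + 2944 = (-15*10 + 2727) + 2944 = (-150 + 2727) + 2944 = 2577 + 2944 = 5521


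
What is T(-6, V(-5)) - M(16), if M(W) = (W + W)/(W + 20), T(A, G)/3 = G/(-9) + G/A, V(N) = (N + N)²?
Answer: -758/9 ≈ -84.222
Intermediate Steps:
V(N) = 4*N² (V(N) = (2*N)² = 4*N²)
T(A, G) = -G/3 + 3*G/A (T(A, G) = 3*(G/(-9) + G/A) = 3*(G*(-⅑) + G/A) = 3*(-G/9 + G/A) = -G/3 + 3*G/A)
M(W) = 2*W/(20 + W) (M(W) = (2*W)/(20 + W) = 2*W/(20 + W))
T(-6, V(-5)) - M(16) = (⅓)*(4*(-5)²)*(9 - 1*(-6))/(-6) - 2*16/(20 + 16) = (⅓)*(4*25)*(-⅙)*(9 + 6) - 2*16/36 = (⅓)*100*(-⅙)*15 - 2*16/36 = -250/3 - 1*8/9 = -250/3 - 8/9 = -758/9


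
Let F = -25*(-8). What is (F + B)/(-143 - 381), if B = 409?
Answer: -609/524 ≈ -1.1622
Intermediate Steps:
F = 200
(F + B)/(-143 - 381) = (200 + 409)/(-143 - 381) = 609/(-524) = 609*(-1/524) = -609/524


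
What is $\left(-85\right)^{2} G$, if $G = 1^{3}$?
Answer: $7225$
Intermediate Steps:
$G = 1$
$\left(-85\right)^{2} G = \left(-85\right)^{2} \cdot 1 = 7225 \cdot 1 = 7225$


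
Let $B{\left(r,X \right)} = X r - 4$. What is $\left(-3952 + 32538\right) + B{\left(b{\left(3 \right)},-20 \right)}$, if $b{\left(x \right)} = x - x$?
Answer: $28582$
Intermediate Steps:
$b{\left(x \right)} = 0$
$B{\left(r,X \right)} = -4 + X r$
$\left(-3952 + 32538\right) + B{\left(b{\left(3 \right)},-20 \right)} = \left(-3952 + 32538\right) - 4 = 28586 + \left(-4 + 0\right) = 28586 - 4 = 28582$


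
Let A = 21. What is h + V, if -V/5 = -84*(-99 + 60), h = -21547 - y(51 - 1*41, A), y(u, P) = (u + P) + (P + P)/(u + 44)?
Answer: -341629/9 ≈ -37959.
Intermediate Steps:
y(u, P) = P + u + 2*P/(44 + u) (y(u, P) = (P + u) + (2*P)/(44 + u) = (P + u) + 2*P/(44 + u) = P + u + 2*P/(44 + u))
h = -194209/9 (h = -21547 - ((51 - 1*41)² + 44*(51 - 1*41) + 46*21 + 21*(51 - 1*41))/(44 + (51 - 1*41)) = -21547 - ((51 - 41)² + 44*(51 - 41) + 966 + 21*(51 - 41))/(44 + (51 - 41)) = -21547 - (10² + 44*10 + 966 + 21*10)/(44 + 10) = -21547 - (100 + 440 + 966 + 210)/54 = -21547 - 1716/54 = -21547 - 1*286/9 = -21547 - 286/9 = -194209/9 ≈ -21579.)
V = -16380 (V = -(-420)*(-99 + 60) = -(-420)*(-39) = -5*3276 = -16380)
h + V = -194209/9 - 16380 = -341629/9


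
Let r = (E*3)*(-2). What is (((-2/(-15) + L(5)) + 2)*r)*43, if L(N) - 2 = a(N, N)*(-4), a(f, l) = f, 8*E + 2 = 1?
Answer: -5117/10 ≈ -511.70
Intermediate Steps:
E = -⅛ (E = -¼ + (⅛)*1 = -¼ + ⅛ = -⅛ ≈ -0.12500)
L(N) = 2 - 4*N (L(N) = 2 + N*(-4) = 2 - 4*N)
r = ¾ (r = -⅛*3*(-2) = -3/8*(-2) = ¾ ≈ 0.75000)
(((-2/(-15) + L(5)) + 2)*r)*43 = (((-2/(-15) + (2 - 4*5)) + 2)*(¾))*43 = (((-2*(-1/15) + (2 - 20)) + 2)*(¾))*43 = (((2/15 - 18) + 2)*(¾))*43 = ((-268/15 + 2)*(¾))*43 = -238/15*¾*43 = -119/10*43 = -5117/10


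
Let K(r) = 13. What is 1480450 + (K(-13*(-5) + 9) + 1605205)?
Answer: 3085668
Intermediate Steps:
1480450 + (K(-13*(-5) + 9) + 1605205) = 1480450 + (13 + 1605205) = 1480450 + 1605218 = 3085668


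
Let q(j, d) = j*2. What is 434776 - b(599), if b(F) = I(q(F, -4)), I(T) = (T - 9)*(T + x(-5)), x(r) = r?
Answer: -983701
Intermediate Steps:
q(j, d) = 2*j
I(T) = (-9 + T)*(-5 + T) (I(T) = (T - 9)*(T - 5) = (-9 + T)*(-5 + T))
b(F) = 45 - 28*F + 4*F**2 (b(F) = 45 + (2*F)**2 - 28*F = 45 + 4*F**2 - 28*F = 45 - 28*F + 4*F**2)
434776 - b(599) = 434776 - (45 - 28*599 + 4*599**2) = 434776 - (45 - 16772 + 4*358801) = 434776 - (45 - 16772 + 1435204) = 434776 - 1*1418477 = 434776 - 1418477 = -983701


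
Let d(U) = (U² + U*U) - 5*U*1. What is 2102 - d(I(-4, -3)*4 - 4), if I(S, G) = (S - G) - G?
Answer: 2090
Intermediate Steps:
I(S, G) = S - 2*G
d(U) = -5*U + 2*U² (d(U) = (U² + U²) - 5*U = 2*U² - 5*U = -5*U + 2*U²)
2102 - d(I(-4, -3)*4 - 4) = 2102 - ((-4 - 2*(-3))*4 - 4)*(-5 + 2*((-4 - 2*(-3))*4 - 4)) = 2102 - ((-4 + 6)*4 - 4)*(-5 + 2*((-4 + 6)*4 - 4)) = 2102 - (2*4 - 4)*(-5 + 2*(2*4 - 4)) = 2102 - (8 - 4)*(-5 + 2*(8 - 4)) = 2102 - 4*(-5 + 2*4) = 2102 - 4*(-5 + 8) = 2102 - 4*3 = 2102 - 1*12 = 2102 - 12 = 2090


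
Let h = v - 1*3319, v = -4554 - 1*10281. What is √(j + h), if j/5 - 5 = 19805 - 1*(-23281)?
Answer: √197301 ≈ 444.19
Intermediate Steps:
v = -14835 (v = -4554 - 10281 = -14835)
j = 215455 (j = 25 + 5*(19805 - 1*(-23281)) = 25 + 5*(19805 + 23281) = 25 + 5*43086 = 25 + 215430 = 215455)
h = -18154 (h = -14835 - 1*3319 = -14835 - 3319 = -18154)
√(j + h) = √(215455 - 18154) = √197301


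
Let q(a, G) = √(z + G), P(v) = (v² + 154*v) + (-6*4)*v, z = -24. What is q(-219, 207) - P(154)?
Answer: -43736 + √183 ≈ -43723.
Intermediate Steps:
P(v) = v² + 130*v (P(v) = (v² + 154*v) - 24*v = v² + 130*v)
q(a, G) = √(-24 + G)
q(-219, 207) - P(154) = √(-24 + 207) - 154*(130 + 154) = √183 - 154*284 = √183 - 1*43736 = √183 - 43736 = -43736 + √183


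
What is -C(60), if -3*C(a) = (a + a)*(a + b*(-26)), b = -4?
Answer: 6560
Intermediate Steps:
C(a) = -2*a*(104 + a)/3 (C(a) = -(a + a)*(a - 4*(-26))/3 = -2*a*(a + 104)/3 = -2*a*(104 + a)/3)
-C(60) = -(-2)*60*(104 + 60)/3 = -(-2)*60*164/3 = -1*(-6560) = 6560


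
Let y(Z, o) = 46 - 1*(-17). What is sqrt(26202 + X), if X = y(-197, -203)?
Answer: sqrt(26265) ≈ 162.06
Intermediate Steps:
y(Z, o) = 63 (y(Z, o) = 46 + 17 = 63)
X = 63
sqrt(26202 + X) = sqrt(26202 + 63) = sqrt(26265)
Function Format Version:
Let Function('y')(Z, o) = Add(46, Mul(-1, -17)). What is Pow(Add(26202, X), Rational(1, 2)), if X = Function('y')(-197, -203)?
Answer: Pow(26265, Rational(1, 2)) ≈ 162.06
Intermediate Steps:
Function('y')(Z, o) = 63 (Function('y')(Z, o) = Add(46, 17) = 63)
X = 63
Pow(Add(26202, X), Rational(1, 2)) = Pow(Add(26202, 63), Rational(1, 2)) = Pow(26265, Rational(1, 2))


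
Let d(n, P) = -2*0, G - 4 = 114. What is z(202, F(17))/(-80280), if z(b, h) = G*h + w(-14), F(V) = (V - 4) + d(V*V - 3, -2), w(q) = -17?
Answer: -1517/80280 ≈ -0.018896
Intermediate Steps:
G = 118 (G = 4 + 114 = 118)
d(n, P) = 0
F(V) = -4 + V (F(V) = (V - 4) + 0 = (-4 + V) + 0 = -4 + V)
z(b, h) = -17 + 118*h (z(b, h) = 118*h - 17 = -17 + 118*h)
z(202, F(17))/(-80280) = (-17 + 118*(-4 + 17))/(-80280) = (-17 + 118*13)*(-1/80280) = (-17 + 1534)*(-1/80280) = 1517*(-1/80280) = -1517/80280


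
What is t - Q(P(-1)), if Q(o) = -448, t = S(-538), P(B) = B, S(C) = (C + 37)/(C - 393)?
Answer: 417589/931 ≈ 448.54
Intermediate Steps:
S(C) = (37 + C)/(-393 + C)
t = 501/931 (t = (37 - 538)/(-393 - 538) = -501/(-931) = -1/931*(-501) = 501/931 ≈ 0.53813)
t - Q(P(-1)) = 501/931 - 1*(-448) = 501/931 + 448 = 417589/931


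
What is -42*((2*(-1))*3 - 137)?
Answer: 6006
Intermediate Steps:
-42*((2*(-1))*3 - 137) = -42*(-2*3 - 137) = -42*(-6 - 137) = -42*(-143) = 6006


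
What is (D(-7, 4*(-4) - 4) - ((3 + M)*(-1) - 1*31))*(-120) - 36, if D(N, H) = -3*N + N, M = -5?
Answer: -5196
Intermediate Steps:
D(N, H) = -2*N
(D(-7, 4*(-4) - 4) - ((3 + M)*(-1) - 1*31))*(-120) - 36 = (-2*(-7) - ((3 - 5)*(-1) - 1*31))*(-120) - 36 = (14 - (-2*(-1) - 31))*(-120) - 36 = (14 - (2 - 31))*(-120) - 36 = (14 - 1*(-29))*(-120) - 36 = (14 + 29)*(-120) - 36 = 43*(-120) - 36 = -5160 - 36 = -5196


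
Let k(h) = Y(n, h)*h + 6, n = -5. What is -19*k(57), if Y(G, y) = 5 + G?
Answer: -114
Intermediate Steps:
k(h) = 6 (k(h) = (5 - 5)*h + 6 = 0*h + 6 = 0 + 6 = 6)
-19*k(57) = -19*6 = -114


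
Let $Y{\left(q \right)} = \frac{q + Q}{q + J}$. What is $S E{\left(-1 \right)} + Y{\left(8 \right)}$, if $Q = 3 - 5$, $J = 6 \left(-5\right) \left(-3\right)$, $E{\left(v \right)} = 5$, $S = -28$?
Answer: $- \frac{6857}{49} \approx -139.94$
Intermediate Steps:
$J = 90$ ($J = \left(-30\right) \left(-3\right) = 90$)
$Q = -2$
$Y{\left(q \right)} = \frac{-2 + q}{90 + q}$ ($Y{\left(q \right)} = \frac{q - 2}{q + 90} = \frac{-2 + q}{90 + q}$)
$S E{\left(-1 \right)} + Y{\left(8 \right)} = \left(-28\right) 5 + \frac{-2 + 8}{90 + 8} = -140 + \frac{1}{98} \cdot 6 = -140 + \frac{3}{49} = - \frac{6857}{49}$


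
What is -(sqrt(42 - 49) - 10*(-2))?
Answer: -20 - I*sqrt(7) ≈ -20.0 - 2.6458*I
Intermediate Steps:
-(sqrt(42 - 49) - 10*(-2)) = -(sqrt(-7) + 20) = -(I*sqrt(7) + 20) = -(20 + I*sqrt(7)) = -20 - I*sqrt(7)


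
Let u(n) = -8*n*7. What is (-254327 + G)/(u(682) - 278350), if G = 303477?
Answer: -24575/158271 ≈ -0.15527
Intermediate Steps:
u(n) = -56*n
(-254327 + G)/(u(682) - 278350) = (-254327 + 303477)/(-56*682 - 278350) = 49150/(-38192 - 278350) = 49150/(-316542) = 49150*(-1/316542) = -24575/158271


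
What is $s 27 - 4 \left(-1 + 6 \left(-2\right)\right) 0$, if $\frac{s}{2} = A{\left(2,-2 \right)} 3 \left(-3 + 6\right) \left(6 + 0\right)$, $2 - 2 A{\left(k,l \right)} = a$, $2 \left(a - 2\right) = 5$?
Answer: $0$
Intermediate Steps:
$a = \frac{9}{2}$ ($a = 2 + \frac{1}{2} \cdot 5 = 2 + \frac{5}{2} = \frac{9}{2} \approx 4.5$)
$A{\left(k,l \right)} = - \frac{5}{4}$ ($A{\left(k,l \right)} = 1 - \frac{9}{4} = - \frac{5}{4}$)
$s = -135$ ($s = 2 \left(- \frac{5}{4}\right) 3 \left(-3 + 6\right) \left(6 + 0\right) = 2 \left(- \frac{15}{4}\right) 3 \cdot 6 = 2 \left(\left(- \frac{45}{4}\right) 6\right) = 2 \left(- \frac{135}{2}\right) = -135$)
$s 27 - 4 \left(-1 + 6 \left(-2\right)\right) 0 = \left(-135\right) 27 - 4 \left(-1 + 6 \left(-2\right)\right) 0 = - 3645 - 4 \left(-1 - 12\right) 0 = - 3645 \left(-4\right) \left(-13\right) 0 = - 3645 \cdot 52 \cdot 0 = \left(-3645\right) 0 = 0$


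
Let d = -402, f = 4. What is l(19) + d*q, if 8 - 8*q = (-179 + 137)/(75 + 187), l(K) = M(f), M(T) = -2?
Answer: -215917/524 ≈ -412.06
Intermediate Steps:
l(K) = -2
q = 1069/1048 (q = 1 - (-179 + 137)/(8*(75 + 187)) = 1 - (-21)/(4*262) = 1 - ⅛*(-21/131) = 1 + 21/1048 = 1069/1048 ≈ 1.0200)
l(19) + d*q = -2 - 402*1069/1048 = -2 - 214869/524 = -215917/524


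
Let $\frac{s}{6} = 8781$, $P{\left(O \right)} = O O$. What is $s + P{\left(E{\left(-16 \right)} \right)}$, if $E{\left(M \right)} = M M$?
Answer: $118222$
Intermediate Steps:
$E{\left(M \right)} = M^{2}$
$P{\left(O \right)} = O^{2}$
$s = 52686$ ($s = 6 \cdot 8781 = 52686$)
$s + P{\left(E{\left(-16 \right)} \right)} = 52686 + \left(\left(-16\right)^{2}\right)^{2} = 52686 + 256^{2} = 52686 + 65536 = 118222$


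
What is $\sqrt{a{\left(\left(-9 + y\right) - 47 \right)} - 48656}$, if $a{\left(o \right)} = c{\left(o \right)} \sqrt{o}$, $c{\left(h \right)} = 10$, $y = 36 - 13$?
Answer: $\sqrt{-48656 + 10 i \sqrt{33}} \approx 0.13 + 220.58 i$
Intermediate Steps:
$y = 23$
$a{\left(o \right)} = 10 \sqrt{o}$
$\sqrt{a{\left(\left(-9 + y\right) - 47 \right)} - 48656} = \sqrt{10 \sqrt{\left(-9 + 23\right) - 47} - 48656} = \sqrt{10 \sqrt{14 - 47} - 48656} = \sqrt{10 \sqrt{-33} - 48656} = \sqrt{10 i \sqrt{33} - 48656} = \sqrt{-48656 + 10 i \sqrt{33}}$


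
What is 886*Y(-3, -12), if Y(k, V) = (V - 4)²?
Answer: 226816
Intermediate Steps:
Y(k, V) = (-4 + V)²
886*Y(-3, -12) = 886*(-4 - 12)² = 886*(-16)² = 886*256 = 226816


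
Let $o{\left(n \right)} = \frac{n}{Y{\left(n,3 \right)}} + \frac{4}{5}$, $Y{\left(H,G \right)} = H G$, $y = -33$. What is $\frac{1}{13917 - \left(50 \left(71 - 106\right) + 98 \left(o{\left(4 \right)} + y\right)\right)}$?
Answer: $\frac{15}{281849} \approx 5.322 \cdot 10^{-5}$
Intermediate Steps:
$Y{\left(H,G \right)} = G H$
$o{\left(n \right)} = \frac{17}{15}$ ($o{\left(n \right)} = \frac{n}{3 n} + \frac{4}{5} = n \frac{1}{3 n} + 4 \cdot \frac{1}{5} = \frac{1}{3} + \frac{4}{5} = \frac{17}{15}$)
$\frac{1}{13917 - \left(50 \left(71 - 106\right) + 98 \left(o{\left(4 \right)} + y\right)\right)} = \frac{1}{13917 - \left(50 \left(71 - 106\right) + 98 \left(\frac{17}{15} - 33\right)\right)} = \frac{1}{13917 - - \frac{73094}{15}} = \frac{1}{13917 + \left(\frac{46844}{15} + 1750\right)} = \frac{1}{13917 + \frac{73094}{15}} = \frac{1}{\frac{281849}{15}} = \frac{15}{281849}$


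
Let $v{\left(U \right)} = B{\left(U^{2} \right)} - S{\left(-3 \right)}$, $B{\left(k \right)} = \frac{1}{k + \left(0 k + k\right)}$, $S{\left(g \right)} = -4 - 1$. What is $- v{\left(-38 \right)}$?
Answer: $- \frac{14441}{2888} \approx -5.0003$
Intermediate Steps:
$S{\left(g \right)} = -5$ ($S{\left(g \right)} = -4 - 1 = -5$)
$B{\left(k \right)} = \frac{1}{2 k}$ ($B{\left(k \right)} = \frac{1}{k + \left(0 + k\right)} = \frac{1}{k + k} = \frac{1}{2 k}$)
$v{\left(U \right)} = 5 + \frac{1}{2 U^{2}}$ ($v{\left(U \right)} = \frac{1}{2 U^{2}} - -5 = \frac{1}{2 U^{2}} + 5 = 5 + \frac{1}{2 U^{2}}$)
$- v{\left(-38 \right)} = - (5 + \frac{1}{2 \cdot 1444}) = - (5 + \frac{1}{2} \cdot \frac{1}{1444}) = - (5 + \frac{1}{2888}) = \left(-1\right) \frac{14441}{2888} = - \frac{14441}{2888}$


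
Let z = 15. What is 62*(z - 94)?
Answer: -4898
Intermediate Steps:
62*(z - 94) = 62*(15 - 94) = 62*(-79) = -4898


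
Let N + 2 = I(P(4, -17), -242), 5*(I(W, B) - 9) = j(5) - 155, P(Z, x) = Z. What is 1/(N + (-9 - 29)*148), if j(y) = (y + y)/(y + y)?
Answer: -5/28239 ≈ -0.00017706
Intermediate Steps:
j(y) = 1 (j(y) = (2*y)/((2*y)) = (2*y)*(1/(2*y)) = 1)
I(W, B) = -109/5 (I(W, B) = 9 + (1 - 155)/5 = 9 + (⅕)*(-154) = 9 - 154/5 = -109/5)
N = -119/5 (N = -2 - 109/5 = -119/5 ≈ -23.800)
1/(N + (-9 - 29)*148) = 1/(-119/5 + (-9 - 29)*148) = 1/(-119/5 - 38*148) = 1/(-119/5 - 5624) = 1/(-28239/5) = -5/28239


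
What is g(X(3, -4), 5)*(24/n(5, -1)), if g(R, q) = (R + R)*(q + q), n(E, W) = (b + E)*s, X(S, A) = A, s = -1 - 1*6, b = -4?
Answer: 1920/7 ≈ 274.29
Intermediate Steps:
s = -7 (s = -1 - 6 = -7)
n(E, W) = 28 - 7*E (n(E, W) = (-4 + E)*(-7) = 28 - 7*E)
g(R, q) = 4*R*q (g(R, q) = (2*R)*(2*q) = 4*R*q)
g(X(3, -4), 5)*(24/n(5, -1)) = (4*(-4)*5)*(24/(28 - 7*5)) = -1920/(28 - 35) = -1920/(-7) = -1920*(-1)/7 = -80*(-24/7) = 1920/7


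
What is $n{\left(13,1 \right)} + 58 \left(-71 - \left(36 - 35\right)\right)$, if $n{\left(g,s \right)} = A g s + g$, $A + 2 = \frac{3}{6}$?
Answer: $- \frac{8365}{2} \approx -4182.5$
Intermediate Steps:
$A = - \frac{3}{2}$ ($A = -2 + \frac{3}{6} = -2 + 3 \cdot \frac{1}{6} = -2 + \frac{1}{2} = - \frac{3}{2} \approx -1.5$)
$n{\left(g,s \right)} = g - \frac{3 g s}{2}$ ($n{\left(g,s \right)} = - \frac{3 g}{2} s + g = - \frac{3 g s}{2} + g = g - \frac{3 g s}{2}$)
$n{\left(13,1 \right)} + 58 \left(-71 - \left(36 - 35\right)\right) = \frac{1}{2} \cdot 13 \left(2 - 3\right) + 58 \left(-71 - \left(36 - 35\right)\right) = \frac{1}{2} \cdot 13 \left(-1\right) + 58 \left(-71 - 1\right) = - \frac{13}{2} + 58 \left(-71 - 1\right) = - \frac{13}{2} + 58 \left(-72\right) = - \frac{13}{2} - 4176 = - \frac{8365}{2}$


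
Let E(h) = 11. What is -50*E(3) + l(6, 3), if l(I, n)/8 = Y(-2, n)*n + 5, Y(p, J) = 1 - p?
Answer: -438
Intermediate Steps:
l(I, n) = 40 + 24*n (l(I, n) = 8*((1 - 1*(-2))*n + 5) = 8*((1 + 2)*n + 5) = 8*(3*n + 5) = 8*(5 + 3*n) = 40 + 24*n)
-50*E(3) + l(6, 3) = -50*11 + (40 + 24*3) = -550 + (40 + 72) = -550 + 112 = -438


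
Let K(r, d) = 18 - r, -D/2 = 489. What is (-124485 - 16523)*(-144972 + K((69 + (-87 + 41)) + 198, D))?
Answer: 20470836400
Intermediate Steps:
D = -978 (D = -2*489 = -978)
(-124485 - 16523)*(-144972 + K((69 + (-87 + 41)) + 198, D)) = (-124485 - 16523)*(-144972 + (18 - ((69 + (-87 + 41)) + 198))) = -141008*(-144972 + (18 - ((69 - 46) + 198))) = -141008*(-144972 + (18 - (23 + 198))) = -141008*(-144972 + (18 - 1*221)) = -141008*(-144972 + (18 - 221)) = -141008*(-144972 - 203) = -141008*(-145175) = 20470836400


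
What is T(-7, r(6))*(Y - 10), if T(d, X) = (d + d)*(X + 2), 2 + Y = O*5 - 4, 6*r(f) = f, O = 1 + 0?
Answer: 462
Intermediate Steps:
O = 1
r(f) = f/6
Y = -1 (Y = -2 + (1*5 - 4) = -2 + (5 - 4) = -2 + 1 = -1)
T(d, X) = 2*d*(2 + X) (T(d, X) = (2*d)*(2 + X) = 2*d*(2 + X))
T(-7, r(6))*(Y - 10) = (2*(-7)*(2 + (⅙)*6))*(-1 - 10) = (2*(-7)*(2 + 1))*(-11) = (2*(-7)*3)*(-11) = -42*(-11) = 462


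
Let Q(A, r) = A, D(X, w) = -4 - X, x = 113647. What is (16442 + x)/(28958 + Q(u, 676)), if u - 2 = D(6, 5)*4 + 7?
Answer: 130089/28927 ≈ 4.4971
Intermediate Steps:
u = -31 (u = 2 + ((-4 - 1*6)*4 + 7) = 2 + ((-4 - 6)*4 + 7) = 2 + (-10*4 + 7) = 2 + (-40 + 7) = 2 - 33 = -31)
(16442 + x)/(28958 + Q(u, 676)) = (16442 + 113647)/(28958 - 31) = 130089/28927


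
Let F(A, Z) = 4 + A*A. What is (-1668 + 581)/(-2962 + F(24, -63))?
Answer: 1087/2382 ≈ 0.45634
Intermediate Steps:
F(A, Z) = 4 + A²
(-1668 + 581)/(-2962 + F(24, -63)) = (-1668 + 581)/(-2962 + (4 + 24²)) = -1087/(-2962 + (4 + 576)) = -1087/(-2962 + 580) = -1087/(-2382) = -1087*(-1/2382) = 1087/2382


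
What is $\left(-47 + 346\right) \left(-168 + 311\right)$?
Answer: $42757$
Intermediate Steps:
$\left(-47 + 346\right) \left(-168 + 311\right) = 299 \cdot 143 = 42757$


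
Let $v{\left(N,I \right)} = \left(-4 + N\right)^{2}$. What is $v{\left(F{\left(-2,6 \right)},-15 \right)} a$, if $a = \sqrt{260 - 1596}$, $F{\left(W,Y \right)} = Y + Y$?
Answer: $128 i \sqrt{334} \approx 2339.3 i$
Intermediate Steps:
$F{\left(W,Y \right)} = 2 Y$
$a = 2 i \sqrt{334}$ ($a = \sqrt{-1336} = 2 i \sqrt{334} \approx 36.551 i$)
$v{\left(F{\left(-2,6 \right)},-15 \right)} a = \left(-4 + 2 \cdot 6\right)^{2} \cdot 2 i \sqrt{334} = \left(-4 + 12\right)^{2} \cdot 2 i \sqrt{334} = 8^{2} \cdot 2 i \sqrt{334} = 64 \cdot 2 i \sqrt{334} = 128 i \sqrt{334}$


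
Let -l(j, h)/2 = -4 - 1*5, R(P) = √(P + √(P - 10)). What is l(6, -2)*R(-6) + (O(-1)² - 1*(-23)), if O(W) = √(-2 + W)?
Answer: 20 + 18*√(-6 + 4*I) ≈ 34.007 + 46.262*I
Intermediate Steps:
R(P) = √(P + √(-10 + P))
l(j, h) = 18 (l(j, h) = -2*(-4 - 1*5) = -2*(-4 - 5) = -2*(-9) = 18)
l(6, -2)*R(-6) + (O(-1)² - 1*(-23)) = 18*√(-6 + √(-10 - 6)) + ((√(-2 - 1))² - 1*(-23)) = 18*√(-6 + √(-16)) + ((√(-3))² + 23) = 18*√(-6 + 4*I) + ((I*√3)² + 23) = 18*√(-6 + 4*I) + (-3 + 23) = 18*√(-6 + 4*I) + 20 = 20 + 18*√(-6 + 4*I)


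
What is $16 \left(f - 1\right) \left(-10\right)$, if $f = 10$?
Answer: $-1440$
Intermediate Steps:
$16 \left(f - 1\right) \left(-10\right) = 16 \left(10 - 1\right) \left(-10\right) = 16 \cdot 9 \left(-10\right) = 144 \left(-10\right) = -1440$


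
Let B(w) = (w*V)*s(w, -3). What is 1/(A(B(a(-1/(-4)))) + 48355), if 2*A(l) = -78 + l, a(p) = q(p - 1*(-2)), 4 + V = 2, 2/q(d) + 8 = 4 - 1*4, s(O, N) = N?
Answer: 4/193261 ≈ 2.0697e-5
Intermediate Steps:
q(d) = -¼ (q(d) = 2/(-8 + (4 - 1*4)) = 2/(-8 + (4 - 4)) = 2/(-8 + 0) = 2/(-8) = 2*(-⅛) = -¼)
V = -2 (V = -4 + 2 = -2)
a(p) = -¼
B(w) = 6*w (B(w) = (w*(-2))*(-3) = -2*w*(-3) = 6*w)
A(l) = -39 + l/2 (A(l) = (-78 + l)/2 = -39 + l/2)
1/(A(B(a(-1/(-4)))) + 48355) = 1/((-39 + (6*(-¼))/2) + 48355) = 1/((-39 + (½)*(-3/2)) + 48355) = 1/((-39 - ¾) + 48355) = 1/(-159/4 + 48355) = 1/(193261/4) = 4/193261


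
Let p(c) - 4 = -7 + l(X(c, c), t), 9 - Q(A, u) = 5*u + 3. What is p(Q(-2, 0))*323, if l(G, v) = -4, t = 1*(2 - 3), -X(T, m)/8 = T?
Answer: -2261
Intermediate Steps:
Q(A, u) = 6 - 5*u (Q(A, u) = 9 - (5*u + 3) = 9 - (3 + 5*u) = 9 + (-3 - 5*u) = 6 - 5*u)
X(T, m) = -8*T
t = -1 (t = 1*(-1) = -1)
p(c) = -7 (p(c) = 4 + (-7 - 4) = 4 - 11 = -7)
p(Q(-2, 0))*323 = -7*323 = -2261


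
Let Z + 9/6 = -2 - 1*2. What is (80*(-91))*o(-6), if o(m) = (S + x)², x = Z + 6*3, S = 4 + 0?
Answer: -1981980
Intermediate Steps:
Z = -11/2 (Z = -3/2 + (-2 - 1*2) = -3/2 + (-2 - 2) = -3/2 - 4 = -11/2 ≈ -5.5000)
S = 4
x = 25/2 (x = -11/2 + 6*3 = -11/2 + 18 = 25/2 ≈ 12.500)
o(m) = 1089/4 (o(m) = (4 + 25/2)² = (33/2)² = 1089/4)
(80*(-91))*o(-6) = (80*(-91))*(1089/4) = -7280*1089/4 = -1981980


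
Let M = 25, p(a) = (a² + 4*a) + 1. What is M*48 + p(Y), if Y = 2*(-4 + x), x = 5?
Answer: 1213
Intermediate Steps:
Y = 2 (Y = 2*(-4 + 5) = 2*1 = 2)
p(a) = 1 + a² + 4*a
M*48 + p(Y) = 25*48 + (1 + 2² + 4*2) = 1200 + (1 + 4 + 8) = 1200 + 13 = 1213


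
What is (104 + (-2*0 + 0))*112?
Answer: 11648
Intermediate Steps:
(104 + (-2*0 + 0))*112 = (104 + (0 + 0))*112 = (104 + 0)*112 = 104*112 = 11648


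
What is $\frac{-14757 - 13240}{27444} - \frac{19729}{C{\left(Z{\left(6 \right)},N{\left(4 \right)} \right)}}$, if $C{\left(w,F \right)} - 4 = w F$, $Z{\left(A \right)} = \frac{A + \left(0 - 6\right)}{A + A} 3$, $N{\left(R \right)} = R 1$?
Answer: $- \frac{67694333}{13722} \approx -4933.3$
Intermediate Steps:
$N{\left(R \right)} = R$
$Z{\left(A \right)} = \frac{3 \left(-6 + A\right)}{2 A}$ ($Z{\left(A \right)} = \frac{A + \left(0 - 6\right)}{2 A} 3 = \left(A - 6\right) \frac{1}{2 A} 3 = \left(-6 + A\right) \frac{1}{2 A} 3 = \frac{-6 + A}{2 A} 3 = \frac{3 \left(-6 + A\right)}{2 A}$)
$C{\left(w,F \right)} = 4 + F w$ ($C{\left(w,F \right)} = 4 + w F = 4 + F w$)
$\frac{-14757 - 13240}{27444} - \frac{19729}{C{\left(Z{\left(6 \right)},N{\left(4 \right)} \right)}} = \frac{-14757 - 13240}{27444} - \frac{19729}{4 + 4 \left(\frac{3}{2} - \frac{9}{6}\right)} = \left(-27997\right) \frac{1}{27444} - \frac{19729}{4 + 4 \left(\frac{3}{2} - \frac{3}{2}\right)} = - \frac{27997}{27444} - \frac{19729}{4 + 4 \left(\frac{3}{2} - \frac{3}{2}\right)} = - \frac{27997}{27444} - \frac{19729}{4 + 4 \cdot 0} = - \frac{27997}{27444} - \frac{19729}{4 + 0} = - \frac{27997}{27444} - \frac{19729}{4} = - \frac{67694333}{13722}$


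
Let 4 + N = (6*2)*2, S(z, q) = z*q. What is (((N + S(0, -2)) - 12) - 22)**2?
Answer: 196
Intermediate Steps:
S(z, q) = q*z
N = 20 (N = -4 + (6*2)*2 = -4 + 12*2 = -4 + 24 = 20)
(((N + S(0, -2)) - 12) - 22)**2 = (((20 - 2*0) - 12) - 22)**2 = (((20 + 0) - 12) - 22)**2 = ((20 - 12) - 22)**2 = (8 - 22)**2 = (-14)**2 = 196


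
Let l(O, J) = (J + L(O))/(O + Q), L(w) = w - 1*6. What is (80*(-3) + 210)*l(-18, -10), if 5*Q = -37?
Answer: -5100/127 ≈ -40.157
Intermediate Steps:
L(w) = -6 + w (L(w) = w - 6 = -6 + w)
Q = -37/5 (Q = (1/5)*(-37) = -37/5 ≈ -7.4000)
l(O, J) = (-6 + J + O)/(-37/5 + O) (l(O, J) = (J + (-6 + O))/(O - 37/5) = (-6 + J + O)/(-37/5 + O))
(80*(-3) + 210)*l(-18, -10) = (80*(-3) + 210)*(5*(-6 - 10 - 18)/(-37 + 5*(-18))) = (-240 + 210)*(5*(-34)/(-37 - 90)) = -150*(-34)/(-127) = -150*(-1)*(-34)/127 = -30*170/127 = -5100/127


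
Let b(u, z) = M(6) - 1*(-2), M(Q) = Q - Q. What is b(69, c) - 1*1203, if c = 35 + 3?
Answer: -1201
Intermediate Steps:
M(Q) = 0
c = 38
b(u, z) = 2 (b(u, z) = 0 - 1*(-2) = 0 + 2 = 2)
b(69, c) - 1*1203 = 2 - 1*1203 = 2 - 1203 = -1201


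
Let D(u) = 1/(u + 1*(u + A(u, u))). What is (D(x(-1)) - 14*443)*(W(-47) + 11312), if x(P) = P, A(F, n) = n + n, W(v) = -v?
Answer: -281805431/4 ≈ -7.0451e+7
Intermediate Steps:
A(F, n) = 2*n
D(u) = 1/(4*u) (D(u) = 1/(u + 1*(u + 2*u)) = 1/(u + 1*(3*u)) = 1/(u + 3*u) = 1/(4*u))
(D(x(-1)) - 14*443)*(W(-47) + 11312) = ((¼)/(-1) - 14*443)*(-1*(-47) + 11312) = ((¼)*(-1) - 6202)*(47 + 11312) = (-¼ - 6202)*11359 = -24809/4*11359 = -281805431/4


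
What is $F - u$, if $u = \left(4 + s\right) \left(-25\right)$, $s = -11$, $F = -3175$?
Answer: $-3350$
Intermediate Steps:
$u = 175$ ($u = \left(4 - 11\right) \left(-25\right) = \left(-7\right) \left(-25\right) = 175$)
$F - u = -3175 - 175 = -3350$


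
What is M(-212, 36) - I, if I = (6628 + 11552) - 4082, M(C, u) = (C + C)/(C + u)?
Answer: -310103/22 ≈ -14096.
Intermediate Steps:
M(C, u) = 2*C/(C + u) (M(C, u) = (2*C)/(C + u) = 2*C/(C + u))
I = 14098 (I = 18180 - 4082 = 14098)
M(-212, 36) - I = 2*(-212)/(-212 + 36) - 1*14098 = 2*(-212)/(-176) - 14098 = 2*(-212)*(-1/176) - 14098 = 53/22 - 14098 = -310103/22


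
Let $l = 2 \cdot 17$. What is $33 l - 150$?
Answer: $972$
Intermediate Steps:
$l = 34$
$33 l - 150 = 33 \cdot 34 - 150 = 1122 - 150 = 972$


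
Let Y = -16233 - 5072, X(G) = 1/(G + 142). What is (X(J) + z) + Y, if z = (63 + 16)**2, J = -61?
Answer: -1220183/81 ≈ -15064.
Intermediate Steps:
X(G) = 1/(142 + G)
z = 6241 (z = 79**2 = 6241)
Y = -21305
(X(J) + z) + Y = (1/(142 - 61) + 6241) - 21305 = (1/81 + 6241) - 21305 = 505522/81 - 21305 = -1220183/81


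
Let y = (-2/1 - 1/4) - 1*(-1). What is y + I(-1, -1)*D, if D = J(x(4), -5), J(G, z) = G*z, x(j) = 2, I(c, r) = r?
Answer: 35/4 ≈ 8.7500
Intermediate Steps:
D = -10 (D = 2*(-5) = -10)
y = -5/4 (y = (-2*1 - 1*1/4) + 1 = (-2 - 1/4) + 1 = -9/4 + 1 = -5/4 ≈ -1.2500)
y + I(-1, -1)*D = -5/4 - 1*(-10) = -5/4 + 10 = 35/4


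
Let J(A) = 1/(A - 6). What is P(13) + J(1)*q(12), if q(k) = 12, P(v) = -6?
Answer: -42/5 ≈ -8.4000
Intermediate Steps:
J(A) = 1/(-6 + A)
P(13) + J(1)*q(12) = -6 + 12/(-6 + 1) = -6 + 12/(-5) = -6 - ⅕*12 = -6 - 12/5 = -42/5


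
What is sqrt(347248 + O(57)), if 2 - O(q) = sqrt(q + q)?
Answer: sqrt(347250 - sqrt(114)) ≈ 589.27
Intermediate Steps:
O(q) = 2 - sqrt(2)*sqrt(q) (O(q) = 2 - sqrt(q + q) = 2 - sqrt(2*q) = 2 - sqrt(2)*sqrt(q))
sqrt(347248 + O(57)) = sqrt(347248 + (2 - sqrt(2)*sqrt(57))) = sqrt(347248 + (2 - sqrt(114))) = sqrt(347250 - sqrt(114))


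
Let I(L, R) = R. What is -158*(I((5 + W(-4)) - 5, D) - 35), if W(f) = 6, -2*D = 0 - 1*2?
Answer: 5372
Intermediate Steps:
D = 1 (D = -(0 - 1*2)/2 = -(0 - 2)/2 = -1/2*(-2) = 1)
-158*(I((5 + W(-4)) - 5, D) - 35) = -158*(1 - 35) = -158*(-34) = 5372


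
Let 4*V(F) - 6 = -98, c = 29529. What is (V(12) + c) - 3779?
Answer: 25727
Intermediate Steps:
V(F) = -23 (V(F) = 3/2 + (1/4)*(-98) = 3/2 - 49/2 = -23)
(V(12) + c) - 3779 = (-23 + 29529) - 3779 = 29506 - 3779 = 25727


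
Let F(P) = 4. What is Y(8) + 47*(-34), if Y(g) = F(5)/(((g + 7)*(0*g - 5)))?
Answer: -119854/75 ≈ -1598.1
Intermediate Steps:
Y(g) = 4/(-35 - 5*g) (Y(g) = 4/(((g + 7)*(0*g - 5))) = 4/(((7 + g)*(0 - 5))) = 4/(((7 + g)*(-5))) = 4/(-35 - 5*g))
Y(8) + 47*(-34) = -4/(35 + 5*8) + 47*(-34) = -4/(35 + 40) - 1598 = -4/75 - 1598 = -119854/75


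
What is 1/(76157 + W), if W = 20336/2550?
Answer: 1275/97110343 ≈ 1.3129e-5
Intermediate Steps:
W = 10168/1275 (W = 20336*(1/2550) = 10168/1275 ≈ 7.9749)
1/(76157 + W) = 1/(76157 + 10168/1275) = 1/(97110343/1275) = 1275/97110343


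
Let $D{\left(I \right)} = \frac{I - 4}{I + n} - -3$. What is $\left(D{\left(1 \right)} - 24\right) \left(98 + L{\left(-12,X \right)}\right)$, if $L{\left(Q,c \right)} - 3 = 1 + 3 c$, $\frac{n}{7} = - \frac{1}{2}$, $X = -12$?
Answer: $- \frac{6534}{5} \approx -1306.8$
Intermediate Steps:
$n = - \frac{7}{2}$ ($n = 7 \left(- \frac{1}{2}\right) = - \frac{7}{2} \approx -3.5$)
$L{\left(Q,c \right)} = 4 + 3 c$ ($L{\left(Q,c \right)} = 3 + \left(1 + 3 c\right) = 4 + 3 c$)
$D{\left(I \right)} = 3 + \frac{-4 + I}{- \frac{7}{2} + I}$ ($D{\left(I \right)} = \frac{I - 4}{I - \frac{7}{2}} - -3 = \frac{-4 + I}{- \frac{7}{2} + I} + 3 = 3 + \frac{-4 + I}{- \frac{7}{2} + I}$)
$\left(D{\left(1 \right)} - 24\right) \left(98 + L{\left(-12,X \right)}\right) = \left(\frac{-29 + 8 \cdot 1}{-7 + 2 \cdot 1} - 24\right) \left(98 + \left(4 + 3 \left(-12\right)\right)\right) = \left(\frac{-29 + 8}{-7 + 2} - 24\right) \left(98 + \left(4 - 36\right)\right) = \left(\frac{1}{-5} \left(-21\right) - 24\right) \left(98 - 32\right) = \left(\left(- \frac{1}{5}\right) \left(-21\right) - 24\right) 66 = \left(\frac{21}{5} - 24\right) 66 = \left(- \frac{99}{5}\right) 66 = - \frac{6534}{5}$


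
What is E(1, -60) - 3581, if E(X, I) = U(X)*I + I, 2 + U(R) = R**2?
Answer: -3581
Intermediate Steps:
U(R) = -2 + R**2
E(X, I) = I + I*(-2 + X**2) (E(X, I) = (-2 + X**2)*I + I = I*(-2 + X**2) + I = I + I*(-2 + X**2))
E(1, -60) - 3581 = -60*(-1 + 1**2) - 3581 = -60*(-1 + 1) - 3581 = -60*0 - 3581 = 0 - 3581 = -3581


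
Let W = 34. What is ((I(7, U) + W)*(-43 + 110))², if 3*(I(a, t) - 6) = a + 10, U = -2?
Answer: 84254041/9 ≈ 9.3616e+6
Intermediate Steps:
I(a, t) = 28/3 + a/3 (I(a, t) = 6 + (a + 10)/3 = 6 + (10 + a)/3 = 6 + (10/3 + a/3) = 28/3 + a/3)
((I(7, U) + W)*(-43 + 110))² = (((28/3 + (⅓)*7) + 34)*(-43 + 110))² = (((28/3 + 7/3) + 34)*67)² = ((35/3 + 34)*67)² = ((137/3)*67)² = (9179/3)² = 84254041/9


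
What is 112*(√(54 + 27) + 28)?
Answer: 4144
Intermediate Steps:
112*(√(54 + 27) + 28) = 112*(√81 + 28) = 112*(9 + 28) = 112*37 = 4144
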